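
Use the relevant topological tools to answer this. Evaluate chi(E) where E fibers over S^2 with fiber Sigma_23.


chi(S^2) = 2 (n even), chi(Sigma_23) = 2 - 2*23 = -44.
chi(E) = 2 * (-44) = -88

-88


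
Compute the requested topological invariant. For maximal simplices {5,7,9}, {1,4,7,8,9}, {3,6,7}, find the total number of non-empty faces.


Each maximal simplex on m vertices has 2^m - 1 nonempty faces.
Take the union (dedupe shared faces).
Total distinct faces = 41

41


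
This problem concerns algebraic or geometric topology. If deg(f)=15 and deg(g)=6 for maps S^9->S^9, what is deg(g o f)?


Degree is multiplicative under composition: deg(g o f) = deg(g) * deg(f).
= 6 * 15 = 90

90


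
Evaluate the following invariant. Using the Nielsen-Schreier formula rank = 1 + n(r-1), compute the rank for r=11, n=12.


Nielsen-Schreier: an index-n subgroup of F_r is free of rank 1 + n(r-1).
Equivalently: chi(cover) = n*chi(base); chi(vee_r S^1) = 1 - 11 = -10.
chi(E) = 12*(-10) = -120; rank = 1 - chi(E) = 1 - (-120) = 121.
rank = 1 + 12*(11-1) = 1 + 120 = 121

121


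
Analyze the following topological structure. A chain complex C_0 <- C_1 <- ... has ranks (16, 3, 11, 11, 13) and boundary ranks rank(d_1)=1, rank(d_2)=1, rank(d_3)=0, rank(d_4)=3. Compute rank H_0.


rank H_k = rank(ker d_k) - rank(im d_{k+1}).
rank(ker d_0) = rank(C_0) - rank(d_0) = 16 - 0 = 16.
rank(im d_{0+1}) = 1.
rank H_0 = 16 - 1 = 15

15


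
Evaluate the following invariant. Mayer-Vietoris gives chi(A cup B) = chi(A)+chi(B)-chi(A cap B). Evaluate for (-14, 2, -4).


chi(A cup B) = chi(A) + chi(B) - chi(A cap B)
= -14 + (2) - (-4)
= -8

-8


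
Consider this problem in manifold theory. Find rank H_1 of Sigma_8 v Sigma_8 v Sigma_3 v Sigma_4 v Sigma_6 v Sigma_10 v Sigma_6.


For a wedge X v Y: reduced H_k(X v Y) = H_k(X) + H_k(Y).
Each Sigma_g contributes b_1 = 2g.
b_1 = 16 + 16 + 6 + 8 + 12 + 20 + 12 = 90

90


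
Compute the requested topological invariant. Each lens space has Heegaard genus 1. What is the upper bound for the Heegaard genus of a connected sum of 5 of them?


Heegaard genus satisfies g(A#B) <= g(A) + g(B).
Each lens space has g = 1.
Upper bound: 5 * 1 = 5

5


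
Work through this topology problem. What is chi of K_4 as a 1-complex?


K_4: V = 4, E = C(4,2) = 6.
chi = V - E = 4 - 6 = -2

-2


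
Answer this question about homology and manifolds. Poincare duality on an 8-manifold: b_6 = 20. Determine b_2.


Poincare duality for closed orientable n-manifolds: b_k = b_{n-k}.
Here n = 8, so b_2 = b_6 = 20

20


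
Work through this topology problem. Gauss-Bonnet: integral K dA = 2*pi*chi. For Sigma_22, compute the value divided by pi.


Gauss-Bonnet: integral K dA = 2*pi*chi(M).
chi(Sigma_22) = 2 - 2*22 = -42.
(integral K dA)/pi = 2*chi = 2*(-42) = -84

-84


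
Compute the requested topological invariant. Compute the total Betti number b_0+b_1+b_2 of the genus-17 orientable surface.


For Sigma_17: b_0 = 1, b_1 = 2g = 34, b_2 = 1.
Total = 1 + 34 + 1 = 36

36


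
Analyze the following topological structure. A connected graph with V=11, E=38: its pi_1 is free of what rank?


For a connected graph: rank(pi_1) = b_1 = E - V + 1 = 1 - chi.
chi = V - E = 11 - 38 = -27.
rank = 1 - (-27) = 38 - 11 + 1 = 28

28


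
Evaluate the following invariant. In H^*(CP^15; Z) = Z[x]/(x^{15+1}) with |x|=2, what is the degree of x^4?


|x| = 2 in H^*(CP^n).
|x^4| = 4 * |x| = 4 * 2 = 8

8


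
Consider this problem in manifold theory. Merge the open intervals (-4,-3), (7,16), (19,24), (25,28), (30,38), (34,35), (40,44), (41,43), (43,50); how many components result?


Sort and merge overlapping open intervals.
Merged: (-4,-3), (7,16), (19,24), (25,28), (30,38), (40,50).
Number of components = 6

6


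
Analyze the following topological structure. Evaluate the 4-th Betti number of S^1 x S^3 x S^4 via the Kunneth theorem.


Each S^d has Poincare polynomial 1 + t^d.
The product S^1 x S^3 x S^4 has Poincare polynomial prod(1+t^d_i).
Expanding: b_0=1, b_1=1, b_3=1, b_4=2, b_5=1, b_7=1, b_8=1.
b_4 = 2

2


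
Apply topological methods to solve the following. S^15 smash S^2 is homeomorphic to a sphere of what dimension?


S^m ^ S^n = S^{m+n}.
k = 15 + 2 = 17

17


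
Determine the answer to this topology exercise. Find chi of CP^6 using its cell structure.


CP^6 has one cell in each even dimension 0, 2, ..., 2*6 (6+1 cells total).
All cells are even-dimensional, so chi = number of cells.
chi = 6 + 1 = 7

7


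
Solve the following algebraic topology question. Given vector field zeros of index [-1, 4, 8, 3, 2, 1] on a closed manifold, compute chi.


Poincare-Hopf: chi(M) = sum of indices of zeros.
chi = (-1) + (4) + (8) + (3) + (2) + (1) = 17

17


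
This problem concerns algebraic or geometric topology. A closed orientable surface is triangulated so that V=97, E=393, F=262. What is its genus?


chi = V - E + F = 97 - 393 + 262 = -34
For orientable closed surface: chi = 2 - 2g, so g = (2 - chi)/2.
g = (2 - (-34)) / 2 = 36 / 2 = 18

18


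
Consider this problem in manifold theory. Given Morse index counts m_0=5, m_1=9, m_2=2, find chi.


Morse theory: chi(M) = sum_k (-1)^k m_k where m_k = #(index-k critical points).
= (5) + (-9) + (2) = -2

-2


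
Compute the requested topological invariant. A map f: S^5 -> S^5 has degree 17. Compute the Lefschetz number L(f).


On S^5: L(f) = tr(f_0*) + (-1)^5 tr(f_5*) = 1 + (-1)^5 * deg(f).
L(f) = 1 + (-1)^5 * 17 = 1 + -17 = -16

-16


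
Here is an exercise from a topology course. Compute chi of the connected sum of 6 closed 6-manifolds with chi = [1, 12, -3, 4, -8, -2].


For n-manifolds: chi(A#B) = chi(A) + chi(B) - chi(S^6).
chi(S^6) = 1 + (-1)^6 = 2.
chi(#) = (sum chi_i) - (6-1)*chi(S^6) = 4 - 5*2 = -6

-6


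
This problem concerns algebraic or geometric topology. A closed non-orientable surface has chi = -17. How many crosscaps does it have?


chi = 2 - k for closed non-orientable surfaces with k crosscaps.
-17 = 2 - k
k = 2 - (-17) = 19

19


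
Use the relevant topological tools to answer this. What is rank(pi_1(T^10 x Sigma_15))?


pi_1(A x B) = pi_1(A) x pi_1(B); rank of abelianization = b_1.
b_1(T^10) = 10, b_1(Sigma_15) = 2*15 = 30.
b_1(product) = 10 + 30 = 40

40


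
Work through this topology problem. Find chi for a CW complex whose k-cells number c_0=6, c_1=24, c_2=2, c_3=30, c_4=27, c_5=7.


chi = sum_k (-1)^k c_k.
= (-1)^0*6 + (-1)^1*24 + (-1)^2*2 + (-1)^3*30 + (-1)^4*27 + (-1)^5*7
= (6) + (-24) + (2) + (-30) + (27) + (-7)
= -26

-26


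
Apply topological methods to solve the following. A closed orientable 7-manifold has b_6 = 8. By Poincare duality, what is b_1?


Poincare duality for closed orientable n-manifolds: b_k = b_{n-k}.
Here n = 7, so b_1 = b_6 = 8

8


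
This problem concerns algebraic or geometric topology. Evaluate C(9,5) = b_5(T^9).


By the Kunneth formula, b_k(T^n) = C(n,k).
b_5(T^9) = C(9,5).
C(9,5) = 9!/(5!*4!) = 126

126


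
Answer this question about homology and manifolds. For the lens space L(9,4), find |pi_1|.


pi_1(L(p,q)) = Z/pZ for any q coprime to p.
|pi_1(L(9,4))| = 9

9


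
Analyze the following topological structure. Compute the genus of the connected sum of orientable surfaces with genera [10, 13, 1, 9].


Genus is additive under connected sum of orientable surfaces.
g = 10 + 13 + 1 + 9 = 33

33


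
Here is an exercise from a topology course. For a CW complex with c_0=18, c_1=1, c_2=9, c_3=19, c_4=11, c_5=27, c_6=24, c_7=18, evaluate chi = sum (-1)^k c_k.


chi = sum_k (-1)^k c_k.
= (-1)^0*18 + (-1)^1*1 + (-1)^2*9 + (-1)^3*19 + (-1)^4*11 + (-1)^5*27 + (-1)^6*24 + (-1)^7*18
= (18) + (-1) + (9) + (-19) + (11) + (-27) + (24) + (-18)
= -3

-3


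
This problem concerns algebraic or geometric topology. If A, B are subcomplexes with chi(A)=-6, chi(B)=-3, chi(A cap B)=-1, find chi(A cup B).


chi(A cup B) = chi(A) + chi(B) - chi(A cap B)
= -6 + (-3) - (-1)
= -8

-8


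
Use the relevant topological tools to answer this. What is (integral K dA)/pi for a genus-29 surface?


Gauss-Bonnet: integral K dA = 2*pi*chi(M).
chi(Sigma_29) = 2 - 2*29 = -56.
(integral K dA)/pi = 2*chi = 2*(-56) = -112

-112


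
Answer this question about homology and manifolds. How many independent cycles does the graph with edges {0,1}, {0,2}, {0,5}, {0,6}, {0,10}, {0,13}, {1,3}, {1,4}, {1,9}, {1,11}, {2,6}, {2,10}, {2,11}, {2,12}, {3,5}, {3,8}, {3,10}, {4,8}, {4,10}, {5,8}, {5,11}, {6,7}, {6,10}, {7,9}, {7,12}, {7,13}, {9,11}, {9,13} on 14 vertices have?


b_1 = E - V + (number of components).
E = 28, V = 14, components = 1.
b_1 = 28 - 14 + 1 = 15

15


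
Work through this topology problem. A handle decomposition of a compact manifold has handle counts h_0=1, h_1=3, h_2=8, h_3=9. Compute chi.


Handles of index k contribute (-1)^k to chi (same as CW cells).
chi = (1) + (-3) + (8) + (-9) = -3

-3


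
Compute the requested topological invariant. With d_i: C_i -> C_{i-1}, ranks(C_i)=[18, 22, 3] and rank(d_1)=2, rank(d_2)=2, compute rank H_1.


rank H_k = rank(ker d_k) - rank(im d_{k+1}).
rank(ker d_1) = rank(C_1) - rank(d_1) = 22 - 2 = 20.
rank(im d_{1+1}) = 2.
rank H_1 = 20 - 2 = 18

18


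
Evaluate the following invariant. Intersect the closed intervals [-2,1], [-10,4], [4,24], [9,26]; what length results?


Intersection = [max(a_i), min(b_i)] = [9, 1].
Since 9 > 1, the intersection is empty.
Length = 0

0


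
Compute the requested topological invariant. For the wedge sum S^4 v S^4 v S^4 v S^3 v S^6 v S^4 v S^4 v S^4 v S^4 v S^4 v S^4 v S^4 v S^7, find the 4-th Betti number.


For a wedge of spheres, H_k (k>0) is free on one generator per sphere of dimension k.
Spheres of dimension 4: count = 10.
b_4 = 10

10


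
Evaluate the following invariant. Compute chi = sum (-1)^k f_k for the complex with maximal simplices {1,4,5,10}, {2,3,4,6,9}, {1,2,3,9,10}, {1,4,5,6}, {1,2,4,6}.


Enumerate all faces; f-vector: f_0=8, f_1=24, f_2=28, f_3=13, f_4=2.
chi = sum (-1)^k f_k = 1

1


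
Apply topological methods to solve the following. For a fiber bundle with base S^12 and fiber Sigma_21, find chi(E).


chi(S^12) = 2 (n even), chi(Sigma_21) = 2 - 2*21 = -40.
chi(E) = 2 * (-40) = -80

-80


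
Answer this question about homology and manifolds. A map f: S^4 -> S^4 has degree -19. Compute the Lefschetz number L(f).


On S^4: L(f) = tr(f_0*) + (-1)^4 tr(f_4*) = 1 + (-1)^4 * deg(f).
L(f) = 1 + (-1)^4 * -19 = 1 + -19 = -18

-18


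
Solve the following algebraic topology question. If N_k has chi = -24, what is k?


chi = 2 - k for closed non-orientable surfaces with k crosscaps.
-24 = 2 - k
k = 2 - (-24) = 26

26


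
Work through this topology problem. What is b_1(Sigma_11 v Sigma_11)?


For a wedge: H_1(A v B) = H_1(A) + H_1(B).
b_1(Sigma_11) = 22, b_1(Sigma_11) = 22.
b_1 = 22 + 22 = 44

44


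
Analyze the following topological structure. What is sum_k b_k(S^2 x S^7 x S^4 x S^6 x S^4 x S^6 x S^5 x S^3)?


Total Betti number is multiplicative under products.
Each S^d (d>=1) has total Betti number 2.
There are 8 sphere factors.
Total = 2^8 = 256

256


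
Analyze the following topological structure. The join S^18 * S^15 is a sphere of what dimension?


Join of spheres: S^m * S^n = S^{m+n+1}.
dim = 18 + 15 + 1 = 34

34


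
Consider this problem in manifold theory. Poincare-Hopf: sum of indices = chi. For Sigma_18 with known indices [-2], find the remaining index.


Poincare-Hopf: sum of indices = chi(M).
chi(Sigma_18) = 2 - 2*18 = -34.
Sum of known indices = -2.
x = chi - (sum known) = -34 - (-2) = -32

-32


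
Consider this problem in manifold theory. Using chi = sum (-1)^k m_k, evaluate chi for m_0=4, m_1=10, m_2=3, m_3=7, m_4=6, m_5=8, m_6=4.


Morse theory: chi(M) = sum_k (-1)^k m_k where m_k = #(index-k critical points).
= (4) + (-10) + (3) + (-7) + (6) + (-8) + (4) = -8

-8


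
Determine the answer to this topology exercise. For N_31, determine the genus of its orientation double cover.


chi(N_31) = 2 - 31 = -29.
Double cover: chi(Sigma_g) = 2 * chi(N_31) = 2*(-29) = -58.
2 - 2g = -58, so g = (2 - (-58))/2 = 60/2 = 30

30


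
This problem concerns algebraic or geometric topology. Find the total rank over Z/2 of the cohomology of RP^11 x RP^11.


dim H^*(RP^n; Z/2) = n+1 (one Z/2 in each degree 0..n).
Total Betti number is multiplicative.
Total = (11+1) * (11+1) = 12 * 12 = 144

144


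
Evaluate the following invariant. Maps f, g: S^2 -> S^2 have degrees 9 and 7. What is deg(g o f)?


Degree is multiplicative under composition: deg(g o f) = deg(g) * deg(f).
= 7 * 9 = 63

63


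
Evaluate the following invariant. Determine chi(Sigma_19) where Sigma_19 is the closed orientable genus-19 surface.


For a closed orientable surface of genus g: chi = 2 - 2g.
Here g = 19.
chi = 2 - 2*19 = 2 - 38 = -36

-36


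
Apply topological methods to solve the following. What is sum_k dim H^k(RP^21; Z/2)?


H^k(RP^21; Z/2) = Z/2 for each 0 <= k <= 21.
Total dimension = 21 + 1 = 22

22


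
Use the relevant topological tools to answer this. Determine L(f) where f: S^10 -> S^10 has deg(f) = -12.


On S^10: L(f) = tr(f_0*) + (-1)^10 tr(f_10*) = 1 + (-1)^10 * deg(f).
L(f) = 1 + (-1)^10 * -12 = 1 + -12 = -11

-11


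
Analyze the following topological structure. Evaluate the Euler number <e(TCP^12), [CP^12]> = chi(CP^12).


For any closed oriented manifold, <e(TM),[M]> = chi(M).
chi(CP^12) = 12+1 = 13

13


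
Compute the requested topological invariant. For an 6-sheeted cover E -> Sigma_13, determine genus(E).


For an n-sheeted cover: chi(E) = n * chi(B).
chi(Sigma_13) = 2 - 2*13 = -24.
chi(E) = 6 * (-24) = -144.
genus(E) = (2 - chi(E))/2 = (2 - (-144))/2 = 146/2 = 73

73


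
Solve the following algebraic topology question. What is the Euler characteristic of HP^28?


HP^28 has one cell in each dimension 0, 4, ..., 4*28 (28+1 cells, all even-dim).
chi = 28 + 1 = 29

29


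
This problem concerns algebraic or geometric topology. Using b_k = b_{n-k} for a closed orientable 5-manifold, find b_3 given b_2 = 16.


Poincare duality for closed orientable n-manifolds: b_k = b_{n-k}.
Here n = 5, so b_3 = b_2 = 16

16


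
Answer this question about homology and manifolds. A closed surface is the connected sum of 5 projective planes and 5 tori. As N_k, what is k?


Since a >= 1, the sum is non-orientable; each T^2 can be replaced by RP^2 # RP^2 (since T^2#RP^2 = 3RP^2).
Total crosscaps k = 5 + 2*5 = 15.
Check via chi: chi = 5*1 + 5*0 - (5+5-1)*2 = -13 = 2 - k = -13. Consistent.

15


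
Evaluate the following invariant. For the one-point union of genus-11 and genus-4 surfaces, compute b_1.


For a wedge: H_1(A v B) = H_1(A) + H_1(B).
b_1(Sigma_11) = 22, b_1(Sigma_4) = 8.
b_1 = 22 + 8 = 30

30


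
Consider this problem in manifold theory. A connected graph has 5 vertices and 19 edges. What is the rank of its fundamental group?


For a connected graph: rank(pi_1) = b_1 = E - V + 1 = 1 - chi.
chi = V - E = 5 - 19 = -14.
rank = 1 - (-14) = 19 - 5 + 1 = 15

15


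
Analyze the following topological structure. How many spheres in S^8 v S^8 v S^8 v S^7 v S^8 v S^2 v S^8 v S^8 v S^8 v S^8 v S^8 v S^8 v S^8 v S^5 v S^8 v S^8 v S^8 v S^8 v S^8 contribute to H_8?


For a wedge of spheres, H_k (k>0) is free on one generator per sphere of dimension k.
Spheres of dimension 8: count = 16.
b_8 = 16

16


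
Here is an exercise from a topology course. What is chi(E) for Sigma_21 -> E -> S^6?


chi(S^6) = 2 (n even), chi(Sigma_21) = 2 - 2*21 = -40.
chi(E) = 2 * (-40) = -80

-80


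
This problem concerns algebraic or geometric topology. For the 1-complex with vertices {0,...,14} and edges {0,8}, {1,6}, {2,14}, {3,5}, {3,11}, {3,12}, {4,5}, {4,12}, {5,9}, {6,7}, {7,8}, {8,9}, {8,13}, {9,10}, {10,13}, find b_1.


b_1 = E - V + (number of components).
E = 15, V = 15, components = 2.
b_1 = 15 - 15 + 2 = 2

2


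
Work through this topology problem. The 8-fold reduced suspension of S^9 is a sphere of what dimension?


Each suspension raises dimension by 1: Sigma S^n = S^{n+1}.
Sigma^8 S^9 = S^{9+8} = S^17

17


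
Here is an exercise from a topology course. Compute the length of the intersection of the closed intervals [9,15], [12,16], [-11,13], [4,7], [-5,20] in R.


Intersection = [max(a_i), min(b_i)] = [12, 7].
Since 12 > 7, the intersection is empty.
Length = 0

0


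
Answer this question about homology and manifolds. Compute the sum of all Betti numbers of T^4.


b_k(T^4) = C(4,k), so the sum over k is sum_k C(4,k) = 2^4.
Total = 2^4 = 16

16


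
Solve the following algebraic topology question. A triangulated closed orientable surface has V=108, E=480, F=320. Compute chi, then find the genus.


chi = V - E + F = 108 - 480 + 320 = -52
For orientable closed surface: chi = 2 - 2g, so g = (2 - chi)/2.
g = (2 - (-52)) / 2 = 54 / 2 = 27

27


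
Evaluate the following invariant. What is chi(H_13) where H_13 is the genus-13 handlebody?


A genus-g handlebody deformation retracts to a wedge of g circles.
chi(vee_g S^1) = 1 - g.
chi(H_13) = 1 - 13 = -12

-12


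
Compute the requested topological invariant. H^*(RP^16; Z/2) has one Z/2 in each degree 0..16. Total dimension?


H^k(RP^16; Z/2) = Z/2 for each 0 <= k <= 16.
Total dimension = 16 + 1 = 17

17


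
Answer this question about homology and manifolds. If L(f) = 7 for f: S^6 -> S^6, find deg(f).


L(f) = 1 + (-1)^6 deg(f) on S^6.
7 = 1 + (-1)^6 * deg(f)
(-1)^6 * deg(f) = 6
deg(f) = 6

6


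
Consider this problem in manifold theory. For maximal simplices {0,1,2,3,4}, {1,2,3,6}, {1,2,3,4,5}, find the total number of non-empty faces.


Each maximal simplex on m vertices has 2^m - 1 nonempty faces.
Take the union (dedupe shared faces).
Total distinct faces = 55

55


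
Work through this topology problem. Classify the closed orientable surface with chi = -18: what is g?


chi = 2 - 2g for closed orientable surfaces.
-18 = 2 - 2g
2g = 2 - (-18) = 20
g = 10

10


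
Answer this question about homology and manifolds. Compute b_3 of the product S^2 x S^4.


Each S^d has Poincare polynomial 1 + t^d.
The product S^2 x S^4 has Poincare polynomial prod(1+t^d_i).
Expanding: b_0=1, b_2=1, b_4=1, b_6=1.
b_3 = 0

0


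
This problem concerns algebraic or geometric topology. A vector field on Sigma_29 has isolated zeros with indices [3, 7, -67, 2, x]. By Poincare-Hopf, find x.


Poincare-Hopf: sum of indices = chi(M).
chi(Sigma_29) = 2 - 2*29 = -56.
Sum of known indices = -55.
x = chi - (sum known) = -56 - (-55) = -1

-1


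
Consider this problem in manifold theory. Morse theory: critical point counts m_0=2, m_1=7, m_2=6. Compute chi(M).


Morse theory: chi(M) = sum_k (-1)^k m_k where m_k = #(index-k critical points).
= (2) + (-7) + (6) = 1

1


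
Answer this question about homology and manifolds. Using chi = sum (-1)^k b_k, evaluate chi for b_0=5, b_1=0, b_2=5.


chi = sum_k (-1)^k b_k.
= (5) + (0) + (5)
= 10

10


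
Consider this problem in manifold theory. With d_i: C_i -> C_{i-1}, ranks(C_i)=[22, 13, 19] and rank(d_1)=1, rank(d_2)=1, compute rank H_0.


rank H_k = rank(ker d_k) - rank(im d_{k+1}).
rank(ker d_0) = rank(C_0) - rank(d_0) = 22 - 0 = 22.
rank(im d_{0+1}) = 1.
rank H_0 = 22 - 1 = 21

21


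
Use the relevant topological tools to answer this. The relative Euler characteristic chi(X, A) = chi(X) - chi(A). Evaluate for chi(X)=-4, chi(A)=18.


Relative Euler characteristic: chi(X, A) = chi(X) - chi(A).
= -4 - (18) = -22

-22


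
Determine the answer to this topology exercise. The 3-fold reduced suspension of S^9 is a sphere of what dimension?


Each suspension raises dimension by 1: Sigma S^n = S^{n+1}.
Sigma^3 S^9 = S^{9+3} = S^12

12


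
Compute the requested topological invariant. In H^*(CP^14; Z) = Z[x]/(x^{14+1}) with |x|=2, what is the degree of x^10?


|x| = 2 in H^*(CP^n).
|x^10| = 10 * |x| = 10 * 2 = 20

20


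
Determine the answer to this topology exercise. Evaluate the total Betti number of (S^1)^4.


b_k(T^4) = C(4,k), so the sum over k is sum_k C(4,k) = 2^4.
Total = 2^4 = 16

16


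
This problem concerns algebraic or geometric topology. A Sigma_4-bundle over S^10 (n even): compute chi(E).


chi(S^10) = 2 (n even), chi(Sigma_4) = 2 - 2*4 = -6.
chi(E) = 2 * (-6) = -12

-12


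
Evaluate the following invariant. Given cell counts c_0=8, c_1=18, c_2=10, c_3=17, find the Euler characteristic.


chi = sum_k (-1)^k c_k.
= (-1)^0*8 + (-1)^1*18 + (-1)^2*10 + (-1)^3*17
= (8) + (-18) + (10) + (-17)
= -17

-17


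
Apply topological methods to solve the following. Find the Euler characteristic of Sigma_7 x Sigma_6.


chi(Sigma_7) = 2 - 2*7 = -12
chi(Sigma_6) = 2 - 2*6 = -10
chi(product) = (-12) * (-10) = 120

120


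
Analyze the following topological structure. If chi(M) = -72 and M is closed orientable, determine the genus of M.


chi = 2 - 2g for closed orientable surfaces.
-72 = 2 - 2g
2g = 2 - (-72) = 74
g = 37

37


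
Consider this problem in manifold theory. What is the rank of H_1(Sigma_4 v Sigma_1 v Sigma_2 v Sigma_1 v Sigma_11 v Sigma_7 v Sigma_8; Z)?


For a wedge X v Y: reduced H_k(X v Y) = H_k(X) + H_k(Y).
Each Sigma_g contributes b_1 = 2g.
b_1 = 8 + 2 + 4 + 2 + 22 + 14 + 16 = 68

68


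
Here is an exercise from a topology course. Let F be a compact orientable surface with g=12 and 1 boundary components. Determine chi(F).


For a compact orientable surface with genus g and b boundary components: chi = 2 - 2g - b.
chi = 2 - 2*12 - 1 = 2 - 24 - 1 = -23

-23


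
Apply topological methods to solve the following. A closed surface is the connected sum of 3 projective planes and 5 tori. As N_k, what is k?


Since a >= 1, the sum is non-orientable; each T^2 can be replaced by RP^2 # RP^2 (since T^2#RP^2 = 3RP^2).
Total crosscaps k = 3 + 2*5 = 13.
Check via chi: chi = 3*1 + 5*0 - (3+5-1)*2 = -11 = 2 - k = -11. Consistent.

13


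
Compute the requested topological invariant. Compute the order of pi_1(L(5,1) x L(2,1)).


pi_1(X x Y) = pi_1(X) x pi_1(Y).
pi_1(L(5,1)) = Z/5, pi_1(L(2,1)) = Z/2.
|Z/5 x Z/2| = 5 * 2 = 10

10


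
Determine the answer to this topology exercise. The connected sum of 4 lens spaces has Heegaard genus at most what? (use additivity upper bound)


Heegaard genus satisfies g(A#B) <= g(A) + g(B).
Each lens space has g = 1.
Upper bound: 4 * 1 = 4

4


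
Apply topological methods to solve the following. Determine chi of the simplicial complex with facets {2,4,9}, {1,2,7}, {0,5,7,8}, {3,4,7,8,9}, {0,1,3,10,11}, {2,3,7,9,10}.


Enumerate all faces; f-vector: f_0=11, f_1=34, f_2=35, f_3=16, f_4=3.
chi = sum (-1)^k f_k = -1

-1


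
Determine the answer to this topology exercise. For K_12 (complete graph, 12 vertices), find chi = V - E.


K_12: V = 12, E = C(12,2) = 66.
chi = V - E = 12 - 66 = -54

-54


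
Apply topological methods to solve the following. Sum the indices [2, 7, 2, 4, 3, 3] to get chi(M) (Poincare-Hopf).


Poincare-Hopf: chi(M) = sum of indices of zeros.
chi = (2) + (7) + (2) + (4) + (3) + (3) = 21

21


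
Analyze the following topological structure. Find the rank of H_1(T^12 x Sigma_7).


pi_1(A x B) = pi_1(A) x pi_1(B); rank of abelianization = b_1.
b_1(T^12) = 12, b_1(Sigma_7) = 2*7 = 14.
b_1(product) = 12 + 14 = 26

26


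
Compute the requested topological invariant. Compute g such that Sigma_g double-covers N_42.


chi(N_42) = 2 - 42 = -40.
Double cover: chi(Sigma_g) = 2 * chi(N_42) = 2*(-40) = -80.
2 - 2g = -80, so g = (2 - (-80))/2 = 82/2 = 41

41


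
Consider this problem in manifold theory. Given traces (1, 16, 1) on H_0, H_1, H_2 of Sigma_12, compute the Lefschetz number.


L(f) = tr(f_0*) - tr(f_1*) + tr(f_2*).
= 1 - (16) + (1)
= -14

-14


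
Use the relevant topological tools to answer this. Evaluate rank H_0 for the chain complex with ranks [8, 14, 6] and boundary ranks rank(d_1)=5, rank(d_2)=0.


rank H_k = rank(ker d_k) - rank(im d_{k+1}).
rank(ker d_0) = rank(C_0) - rank(d_0) = 8 - 0 = 8.
rank(im d_{0+1}) = 5.
rank H_0 = 8 - 5 = 3

3


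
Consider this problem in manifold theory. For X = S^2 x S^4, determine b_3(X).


Each S^d has Poincare polynomial 1 + t^d.
The product S^2 x S^4 has Poincare polynomial prod(1+t^d_i).
Expanding: b_0=1, b_2=1, b_4=1, b_6=1.
b_3 = 0

0


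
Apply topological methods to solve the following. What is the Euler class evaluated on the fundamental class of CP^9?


For any closed oriented manifold, <e(TM),[M]> = chi(M).
chi(CP^9) = 9+1 = 10

10


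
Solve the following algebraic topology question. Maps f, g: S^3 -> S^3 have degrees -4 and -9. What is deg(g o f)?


Degree is multiplicative under composition: deg(g o f) = deg(g) * deg(f).
= -9 * -4 = 36

36


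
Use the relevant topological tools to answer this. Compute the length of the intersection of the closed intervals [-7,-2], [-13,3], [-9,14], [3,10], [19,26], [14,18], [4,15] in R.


Intersection = [max(a_i), min(b_i)] = [19, -2].
Since 19 > -2, the intersection is empty.
Length = 0

0


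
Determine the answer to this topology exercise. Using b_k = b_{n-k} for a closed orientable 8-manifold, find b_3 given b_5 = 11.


Poincare duality for closed orientable n-manifolds: b_k = b_{n-k}.
Here n = 8, so b_3 = b_5 = 11

11


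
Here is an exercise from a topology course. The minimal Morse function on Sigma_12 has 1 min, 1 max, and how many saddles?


A perfect Morse function has m_k = b_k.
For Sigma_12: b_0=1, b_1=2g=24, b_2=1.
Saddles m_1 = 2g = 24

24


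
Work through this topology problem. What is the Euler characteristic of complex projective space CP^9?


CP^9 has one cell in each even dimension 0, 2, ..., 2*9 (9+1 cells total).
All cells are even-dimensional, so chi = number of cells.
chi = 9 + 1 = 10

10


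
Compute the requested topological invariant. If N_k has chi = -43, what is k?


chi = 2 - k for closed non-orientable surfaces with k crosscaps.
-43 = 2 - k
k = 2 - (-43) = 45

45


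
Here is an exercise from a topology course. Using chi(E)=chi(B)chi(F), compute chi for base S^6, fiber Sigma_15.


chi(S^6) = 2 (n even), chi(Sigma_15) = 2 - 2*15 = -28.
chi(E) = 2 * (-28) = -56

-56


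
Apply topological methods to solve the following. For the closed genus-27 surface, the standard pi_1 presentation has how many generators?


Standard presentation: pi_1(Sigma_g) = <a_1,b_1,...,a_g,b_g | [a_1,b_1]...[a_g,b_g] = 1>.
Number of generators = 2g = 2*27 = 54

54


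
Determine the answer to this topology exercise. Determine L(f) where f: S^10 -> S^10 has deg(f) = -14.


On S^10: L(f) = tr(f_0*) + (-1)^10 tr(f_10*) = 1 + (-1)^10 * deg(f).
L(f) = 1 + (-1)^10 * -14 = 1 + -14 = -13

-13


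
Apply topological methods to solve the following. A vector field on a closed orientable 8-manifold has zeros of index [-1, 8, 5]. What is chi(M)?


Poincare-Hopf: chi(M) = sum of indices of zeros.
chi = (-1) + (8) + (5) = 12

12


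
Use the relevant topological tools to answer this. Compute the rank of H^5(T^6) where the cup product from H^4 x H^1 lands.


Cup product: H^p x H^q -> H^{p+q}; here p+q = 4+1 = 5.
rank H^k(T^n) = C(n,k).
C(6,5) = 6

6


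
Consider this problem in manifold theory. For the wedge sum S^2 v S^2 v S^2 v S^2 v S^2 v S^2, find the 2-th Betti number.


For a wedge of spheres, H_k (k>0) is free on one generator per sphere of dimension k.
Spheres of dimension 2: count = 6.
b_2 = 6

6


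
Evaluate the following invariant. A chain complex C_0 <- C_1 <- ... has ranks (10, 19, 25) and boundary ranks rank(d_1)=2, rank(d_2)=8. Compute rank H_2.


rank H_k = rank(ker d_k) - rank(im d_{k+1}).
rank(ker d_2) = rank(C_2) - rank(d_2) = 25 - 8 = 17.
rank(im d_{2+1}) = 0.
rank H_2 = 17 - 0 = 17

17


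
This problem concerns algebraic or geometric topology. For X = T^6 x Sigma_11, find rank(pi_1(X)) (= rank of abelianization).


pi_1(A x B) = pi_1(A) x pi_1(B); rank of abelianization = b_1.
b_1(T^6) = 6, b_1(Sigma_11) = 2*11 = 22.
b_1(product) = 6 + 22 = 28

28


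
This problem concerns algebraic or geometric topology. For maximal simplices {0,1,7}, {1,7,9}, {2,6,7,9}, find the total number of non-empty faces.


Each maximal simplex on m vertices has 2^m - 1 nonempty faces.
Take the union (dedupe shared faces).
Total distinct faces = 23

23


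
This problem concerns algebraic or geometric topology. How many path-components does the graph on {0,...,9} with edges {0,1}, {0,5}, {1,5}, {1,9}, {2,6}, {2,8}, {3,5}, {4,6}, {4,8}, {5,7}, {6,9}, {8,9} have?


Run DFS/union-find over 10 vertices.
V = 10, E = 12.
Number of components = 1

1


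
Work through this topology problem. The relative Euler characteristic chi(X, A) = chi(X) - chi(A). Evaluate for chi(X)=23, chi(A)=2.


Relative Euler characteristic: chi(X, A) = chi(X) - chi(A).
= 23 - (2) = 21

21


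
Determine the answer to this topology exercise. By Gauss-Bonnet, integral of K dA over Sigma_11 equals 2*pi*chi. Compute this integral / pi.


Gauss-Bonnet: integral K dA = 2*pi*chi(M).
chi(Sigma_11) = 2 - 2*11 = -20.
(integral K dA)/pi = 2*chi = 2*(-20) = -40

-40


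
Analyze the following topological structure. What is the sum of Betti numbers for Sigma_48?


For Sigma_48: b_0 = 1, b_1 = 2g = 96, b_2 = 1.
Total = 1 + 96 + 1 = 98

98


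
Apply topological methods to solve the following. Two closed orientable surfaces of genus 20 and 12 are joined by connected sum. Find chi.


chi(Sigma_20) = 2 - 2*20 = -38
chi(Sigma_12) = 2 - 2*12 = -22
For surfaces: chi(A#B) = chi(A) + chi(B) - 2.
chi = -38 + -22 - 2 = -62

-62


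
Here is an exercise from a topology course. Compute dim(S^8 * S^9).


Join of spheres: S^m * S^n = S^{m+n+1}.
dim = 8 + 9 + 1 = 18

18


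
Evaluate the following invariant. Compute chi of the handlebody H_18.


A genus-g handlebody deformation retracts to a wedge of g circles.
chi(vee_g S^1) = 1 - g.
chi(H_18) = 1 - 18 = -17

-17


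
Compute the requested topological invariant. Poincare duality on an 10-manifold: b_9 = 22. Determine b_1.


Poincare duality for closed orientable n-manifolds: b_k = b_{n-k}.
Here n = 10, so b_1 = b_9 = 22

22


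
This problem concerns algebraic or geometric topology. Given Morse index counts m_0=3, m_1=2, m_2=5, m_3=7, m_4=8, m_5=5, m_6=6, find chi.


Morse theory: chi(M) = sum_k (-1)^k m_k where m_k = #(index-k critical points).
= (3) + (-2) + (5) + (-7) + (8) + (-5) + (6) = 8

8


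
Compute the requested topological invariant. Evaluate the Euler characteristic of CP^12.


CP^12 has one cell in each even dimension 0, 2, ..., 2*12 (12+1 cells total).
All cells are even-dimensional, so chi = number of cells.
chi = 12 + 1 = 13

13


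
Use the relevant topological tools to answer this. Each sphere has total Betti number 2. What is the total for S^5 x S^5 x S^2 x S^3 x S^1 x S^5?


Total Betti number is multiplicative under products.
Each S^d (d>=1) has total Betti number 2.
There are 6 sphere factors.
Total = 2^6 = 64

64


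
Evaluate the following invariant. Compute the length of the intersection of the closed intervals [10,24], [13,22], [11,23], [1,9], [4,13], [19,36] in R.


Intersection = [max(a_i), min(b_i)] = [19, 9].
Since 19 > 9, the intersection is empty.
Length = 0

0


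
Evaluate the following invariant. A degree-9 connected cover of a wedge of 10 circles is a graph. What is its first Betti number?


Nielsen-Schreier: an index-n subgroup of F_r is free of rank 1 + n(r-1).
Equivalently: chi(cover) = n*chi(base); chi(vee_r S^1) = 1 - 10 = -9.
chi(E) = 9*(-9) = -81; rank = 1 - chi(E) = 1 - (-81) = 82.
rank = 1 + 9*(10-1) = 1 + 81 = 82

82


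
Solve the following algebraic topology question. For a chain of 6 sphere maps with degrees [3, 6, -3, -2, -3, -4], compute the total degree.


Degree is multiplicative: deg(composition) = product of degrees.
= (3) * (6) * (-3) * (-2) * (-3) * (-4) = 1296

1296


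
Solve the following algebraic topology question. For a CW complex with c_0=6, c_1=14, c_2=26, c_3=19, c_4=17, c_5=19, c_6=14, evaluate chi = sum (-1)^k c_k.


chi = sum_k (-1)^k c_k.
= (-1)^0*6 + (-1)^1*14 + (-1)^2*26 + (-1)^3*19 + (-1)^4*17 + (-1)^5*19 + (-1)^6*14
= (6) + (-14) + (26) + (-19) + (17) + (-19) + (14)
= 11

11


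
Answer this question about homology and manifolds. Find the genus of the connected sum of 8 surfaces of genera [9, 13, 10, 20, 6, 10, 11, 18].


Genus is additive under connected sum of orientable surfaces.
g = 9 + 13 + 10 + 20 + 6 + 10 + 11 + 18 = 97

97


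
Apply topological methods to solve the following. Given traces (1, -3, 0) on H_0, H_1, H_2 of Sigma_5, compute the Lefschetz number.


L(f) = tr(f_0*) - tr(f_1*) + tr(f_2*).
= 1 - (-3) + (0)
= 4

4


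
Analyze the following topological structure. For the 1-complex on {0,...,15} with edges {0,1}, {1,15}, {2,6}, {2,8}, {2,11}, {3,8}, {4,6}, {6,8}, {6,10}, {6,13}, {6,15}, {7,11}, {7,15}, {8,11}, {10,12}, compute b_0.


Run DFS/union-find over 16 vertices.
V = 16, E = 15.
Number of components = 4

4


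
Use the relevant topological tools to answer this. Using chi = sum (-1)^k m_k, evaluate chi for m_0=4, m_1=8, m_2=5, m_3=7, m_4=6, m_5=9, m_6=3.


Morse theory: chi(M) = sum_k (-1)^k m_k where m_k = #(index-k critical points).
= (4) + (-8) + (5) + (-7) + (6) + (-9) + (3) = -6

-6


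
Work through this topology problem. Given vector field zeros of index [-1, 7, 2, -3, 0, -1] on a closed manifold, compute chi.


Poincare-Hopf: chi(M) = sum of indices of zeros.
chi = (-1) + (7) + (2) + (-3) + (0) + (-1) = 4

4


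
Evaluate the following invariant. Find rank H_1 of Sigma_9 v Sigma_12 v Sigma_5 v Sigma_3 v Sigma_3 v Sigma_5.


For a wedge X v Y: reduced H_k(X v Y) = H_k(X) + H_k(Y).
Each Sigma_g contributes b_1 = 2g.
b_1 = 18 + 24 + 10 + 6 + 6 + 10 = 74

74


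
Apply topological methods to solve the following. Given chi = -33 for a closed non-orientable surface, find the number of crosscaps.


chi = 2 - k for closed non-orientable surfaces with k crosscaps.
-33 = 2 - k
k = 2 - (-33) = 35

35


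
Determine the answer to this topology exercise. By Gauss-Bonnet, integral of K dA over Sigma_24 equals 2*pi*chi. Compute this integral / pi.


Gauss-Bonnet: integral K dA = 2*pi*chi(M).
chi(Sigma_24) = 2 - 2*24 = -46.
(integral K dA)/pi = 2*chi = 2*(-46) = -92

-92


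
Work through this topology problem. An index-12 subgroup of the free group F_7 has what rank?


Nielsen-Schreier: an index-n subgroup of F_r is free of rank 1 + n(r-1).
Equivalently: chi(cover) = n*chi(base); chi(vee_r S^1) = 1 - 7 = -6.
chi(E) = 12*(-6) = -72; rank = 1 - chi(E) = 1 - (-72) = 73.
rank = 1 + 12*(7-1) = 1 + 72 = 73

73


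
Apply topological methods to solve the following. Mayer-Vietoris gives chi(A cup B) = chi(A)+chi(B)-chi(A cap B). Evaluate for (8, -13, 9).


chi(A cup B) = chi(A) + chi(B) - chi(A cap B)
= 8 + (-13) - (9)
= -14

-14


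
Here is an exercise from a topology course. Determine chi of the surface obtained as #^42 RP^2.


For a non-orientable closed surface with k crosscaps: chi = 2 - k.
Here k = 42.
chi = 2 - 42 = -40

-40


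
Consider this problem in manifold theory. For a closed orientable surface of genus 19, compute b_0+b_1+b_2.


For Sigma_19: b_0 = 1, b_1 = 2g = 38, b_2 = 1.
Total = 1 + 38 + 1 = 40

40


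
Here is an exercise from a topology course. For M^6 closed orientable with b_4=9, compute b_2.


Poincare duality for closed orientable n-manifolds: b_k = b_{n-k}.
Here n = 6, so b_2 = b_4 = 9

9


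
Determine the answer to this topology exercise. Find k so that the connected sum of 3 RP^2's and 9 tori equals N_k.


Since a >= 1, the sum is non-orientable; each T^2 can be replaced by RP^2 # RP^2 (since T^2#RP^2 = 3RP^2).
Total crosscaps k = 3 + 2*9 = 21.
Check via chi: chi = 3*1 + 9*0 - (3+9-1)*2 = -19 = 2 - k = -19. Consistent.

21


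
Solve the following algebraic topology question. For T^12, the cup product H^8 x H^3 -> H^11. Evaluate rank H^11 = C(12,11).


Cup product: H^p x H^q -> H^{p+q}; here p+q = 8+3 = 11.
rank H^k(T^n) = C(n,k).
C(12,11) = 12

12


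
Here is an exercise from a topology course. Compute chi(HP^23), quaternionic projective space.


HP^23 has one cell in each dimension 0, 4, ..., 4*23 (23+1 cells, all even-dim).
chi = 23 + 1 = 24

24


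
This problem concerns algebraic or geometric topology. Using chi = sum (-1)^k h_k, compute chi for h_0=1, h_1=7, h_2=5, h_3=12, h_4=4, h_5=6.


Handles of index k contribute (-1)^k to chi (same as CW cells).
chi = (1) + (-7) + (5) + (-12) + (4) + (-6) = -15

-15


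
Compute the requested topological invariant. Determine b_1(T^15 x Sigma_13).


pi_1(A x B) = pi_1(A) x pi_1(B); rank of abelianization = b_1.
b_1(T^15) = 15, b_1(Sigma_13) = 2*13 = 26.
b_1(product) = 15 + 26 = 41

41


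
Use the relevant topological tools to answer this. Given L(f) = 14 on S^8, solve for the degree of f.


L(f) = 1 + (-1)^8 deg(f) on S^8.
14 = 1 + (-1)^8 * deg(f)
(-1)^8 * deg(f) = 13
deg(f) = 13

13


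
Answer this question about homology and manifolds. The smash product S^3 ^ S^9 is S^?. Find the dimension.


S^m ^ S^n = S^{m+n}.
k = 3 + 9 = 12

12


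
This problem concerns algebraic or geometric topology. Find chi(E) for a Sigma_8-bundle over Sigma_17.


For a fiber bundle F -> E -> B (with CW structure): chi(E) = chi(B) * chi(F).
chi(Sigma_17) = -32, chi(Sigma_8) = -14.
chi(E) = (-32) * (-14) = 448

448


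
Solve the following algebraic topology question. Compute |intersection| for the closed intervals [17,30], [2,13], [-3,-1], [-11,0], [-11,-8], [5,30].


Intersection = [max(a_i), min(b_i)] = [17, -8].
Since 17 > -8, the intersection is empty.
Length = 0

0


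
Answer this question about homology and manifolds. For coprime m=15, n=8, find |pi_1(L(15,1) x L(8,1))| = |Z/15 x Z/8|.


pi_1(X x Y) = pi_1(X) x pi_1(Y).
pi_1(L(15,1)) = Z/15, pi_1(L(8,1)) = Z/8.
|Z/15 x Z/8| = 15 * 8 = 120

120


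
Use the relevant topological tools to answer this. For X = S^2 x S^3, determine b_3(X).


Each S^d has Poincare polynomial 1 + t^d.
The product S^2 x S^3 has Poincare polynomial prod(1+t^d_i).
Expanding: b_0=1, b_2=1, b_3=1, b_5=1.
b_3 = 1

1


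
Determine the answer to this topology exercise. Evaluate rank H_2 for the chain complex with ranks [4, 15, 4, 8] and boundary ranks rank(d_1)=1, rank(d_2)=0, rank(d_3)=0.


rank H_k = rank(ker d_k) - rank(im d_{k+1}).
rank(ker d_2) = rank(C_2) - rank(d_2) = 4 - 0 = 4.
rank(im d_{2+1}) = 0.
rank H_2 = 4 - 0 = 4

4


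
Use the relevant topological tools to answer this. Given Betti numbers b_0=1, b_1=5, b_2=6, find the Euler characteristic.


chi = sum_k (-1)^k b_k.
= (1) + (-5) + (6)
= 2

2


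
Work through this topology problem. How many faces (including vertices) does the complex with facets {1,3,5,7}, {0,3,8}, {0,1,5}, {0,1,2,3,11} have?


Each maximal simplex on m vertices has 2^m - 1 nonempty faces.
Take the union (dedupe shared faces).
Total distinct faces = 49

49


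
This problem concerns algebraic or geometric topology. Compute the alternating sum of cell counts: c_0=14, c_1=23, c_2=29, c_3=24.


chi = sum_k (-1)^k c_k.
= (-1)^0*14 + (-1)^1*23 + (-1)^2*29 + (-1)^3*24
= (14) + (-23) + (29) + (-24)
= -4

-4


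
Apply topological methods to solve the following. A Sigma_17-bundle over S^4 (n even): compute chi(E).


chi(S^4) = 2 (n even), chi(Sigma_17) = 2 - 2*17 = -32.
chi(E) = 2 * (-32) = -64

-64


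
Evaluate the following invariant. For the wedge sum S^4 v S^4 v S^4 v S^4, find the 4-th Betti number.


For a wedge of spheres, H_k (k>0) is free on one generator per sphere of dimension k.
Spheres of dimension 4: count = 4.
b_4 = 4

4
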